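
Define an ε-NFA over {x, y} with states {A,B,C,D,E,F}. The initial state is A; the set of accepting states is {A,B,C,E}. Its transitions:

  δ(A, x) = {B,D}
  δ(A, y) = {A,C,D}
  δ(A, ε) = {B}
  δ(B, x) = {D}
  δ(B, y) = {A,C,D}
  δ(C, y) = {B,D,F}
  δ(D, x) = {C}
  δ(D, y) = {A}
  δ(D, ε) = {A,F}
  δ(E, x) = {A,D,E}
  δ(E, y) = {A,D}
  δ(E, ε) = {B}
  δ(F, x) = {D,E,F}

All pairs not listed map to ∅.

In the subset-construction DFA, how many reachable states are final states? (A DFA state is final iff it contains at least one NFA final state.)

4

Start state of the DFA: {A,B} (ε-closure of the NFA start).
{A,B} --x--> {A,B,D,F}  [new]
{A,B} --y--> {A,B,C,D,F}  [new]
{A,B,D,F} --x--> {A,B,C,D,E,F}  [new]
{A,B,D,F} --y--> {A,B,C,D,F}  [seen]
{A,B,C,D,F} --x--> {A,B,C,D,E,F}  [seen]
{A,B,C,D,F} --y--> {A,B,C,D,F}  [seen]
{A,B,C,D,E,F} --x--> {A,B,C,D,E,F}  [seen]
{A,B,C,D,E,F} --y--> {A,B,C,D,F}  [seen]
Reachable DFA states: {A,B}, {A,B,D,F}, {A,B,C,D,F}, {A,B,C,D,E,F}.
Accepting DFA states (contain an NFA accepting state): {A,B}, {A,B,D,F}, {A,B,C,D,F}, {A,B,C,D,E,F}.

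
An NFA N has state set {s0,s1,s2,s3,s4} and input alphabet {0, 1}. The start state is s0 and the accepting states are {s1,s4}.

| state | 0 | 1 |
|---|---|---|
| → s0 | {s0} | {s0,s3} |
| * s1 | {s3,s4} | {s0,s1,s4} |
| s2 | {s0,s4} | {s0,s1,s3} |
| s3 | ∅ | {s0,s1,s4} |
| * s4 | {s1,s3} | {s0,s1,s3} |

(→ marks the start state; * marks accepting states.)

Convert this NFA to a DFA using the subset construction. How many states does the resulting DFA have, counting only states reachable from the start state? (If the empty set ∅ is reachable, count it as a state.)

3

Start state of the DFA: {s0}.
{s0} --0--> {s0}  [seen]
{s0} --1--> {s0,s3}  [new]
{s0,s3} --0--> {s0}  [seen]
{s0,s3} --1--> {s0,s1,s3,s4}  [new]
{s0,s1,s3,s4} --0--> {s0,s1,s3,s4}  [seen]
{s0,s1,s3,s4} --1--> {s0,s1,s3,s4}  [seen]
Reachable DFA states: {s0}, {s0,s3}, {s0,s1,s3,s4}.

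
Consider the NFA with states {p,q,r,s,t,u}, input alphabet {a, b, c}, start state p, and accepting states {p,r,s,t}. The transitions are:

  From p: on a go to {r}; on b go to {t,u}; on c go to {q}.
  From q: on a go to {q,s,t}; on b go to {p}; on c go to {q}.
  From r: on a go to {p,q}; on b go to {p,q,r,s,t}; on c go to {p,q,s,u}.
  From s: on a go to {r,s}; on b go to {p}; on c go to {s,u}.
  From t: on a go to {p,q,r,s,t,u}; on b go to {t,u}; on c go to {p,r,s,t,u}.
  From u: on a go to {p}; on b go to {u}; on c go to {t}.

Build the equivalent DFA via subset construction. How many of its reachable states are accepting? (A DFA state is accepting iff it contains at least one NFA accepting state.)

Start state of the DFA: {p}.
{p} --a--> {r}  [new]
{p} --b--> {t,u}  [new]
{p} --c--> {q}  [new]
{r} --a--> {p,q}  [new]
{r} --b--> {p,q,r,s,t}  [new]
{r} --c--> {p,q,s,u}  [new]
{t,u} --a--> {p,q,r,s,t,u}  [new]
{t,u} --b--> {t,u}  [seen]
{t,u} --c--> {p,r,s,t,u}  [new]
{q} --a--> {q,s,t}  [new]
{q} --b--> {p}  [seen]
{q} --c--> {q}  [seen]
{p,q} --a--> {q,r,s,t}  [new]
{p,q} --b--> {p,t,u}  [new]
{p,q} --c--> {q}  [seen]
{p,q,r,s,t} --a--> {p,q,r,s,t,u}  [seen]
{p,q,r,s,t} --b--> {p,q,r,s,t,u}  [seen]
{p,q,r,s,t} --c--> {p,q,r,s,t,u}  [seen]
{p,q,s,u} --a--> {p,q,r,s,t}  [seen]
{p,q,s,u} --b--> {p,t,u}  [seen]
{p,q,s,u} --c--> {q,s,t,u}  [new]
{p,q,r,s,t,u} --a--> {p,q,r,s,t,u}  [seen]
{p,q,r,s,t,u} --b--> {p,q,r,s,t,u}  [seen]
{p,q,r,s,t,u} --c--> {p,q,r,s,t,u}  [seen]
{p,r,s,t,u} --a--> {p,q,r,s,t,u}  [seen]
{p,r,s,t,u} --b--> {p,q,r,s,t,u}  [seen]
{p,r,s,t,u} --c--> {p,q,r,s,t,u}  [seen]
{q,s,t} --a--> {p,q,r,s,t,u}  [seen]
{q,s,t} --b--> {p,t,u}  [seen]
{q,s,t} --c--> {p,q,r,s,t,u}  [seen]
{q,r,s,t} --a--> {p,q,r,s,t,u}  [seen]
{q,r,s,t} --b--> {p,q,r,s,t,u}  [seen]
{q,r,s,t} --c--> {p,q,r,s,t,u}  [seen]
{p,t,u} --a--> {p,q,r,s,t,u}  [seen]
{p,t,u} --b--> {t,u}  [seen]
{p,t,u} --c--> {p,q,r,s,t,u}  [seen]
{q,s,t,u} --a--> {p,q,r,s,t,u}  [seen]
{q,s,t,u} --b--> {p,t,u}  [seen]
{q,s,t,u} --c--> {p,q,r,s,t,u}  [seen]
Reachable DFA states: {p}, {r}, {t,u}, {q}, {p,q}, {p,q,r,s,t}, {p,q,s,u}, {p,q,r,s,t,u}, {p,r,s,t,u}, {q,s,t}, {q,r,s,t}, {p,t,u}, {q,s,t,u}.
Accepting DFA states (contain an NFA accepting state): {p}, {r}, {t,u}, {p,q}, {p,q,r,s,t}, {p,q,s,u}, {p,q,r,s,t,u}, {p,r,s,t,u}, {q,s,t}, {q,r,s,t}, {p,t,u}, {q,s,t,u}.

12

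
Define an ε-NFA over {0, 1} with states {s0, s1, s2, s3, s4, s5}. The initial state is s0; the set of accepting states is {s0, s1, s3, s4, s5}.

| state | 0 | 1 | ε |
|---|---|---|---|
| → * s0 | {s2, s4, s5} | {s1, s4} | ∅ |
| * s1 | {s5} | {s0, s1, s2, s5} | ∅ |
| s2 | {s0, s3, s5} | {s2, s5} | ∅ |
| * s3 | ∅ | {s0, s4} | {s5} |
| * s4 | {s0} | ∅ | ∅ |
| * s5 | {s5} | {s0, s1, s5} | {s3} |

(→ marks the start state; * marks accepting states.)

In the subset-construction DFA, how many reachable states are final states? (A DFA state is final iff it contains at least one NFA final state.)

Start state of the DFA: {s0} (ε-closure of the NFA start).
{s0} --0--> {s2, s3, s4, s5}  [new]
{s0} --1--> {s1, s4}  [new]
{s2, s3, s4, s5} --0--> {s0, s3, s5}  [new]
{s2, s3, s4, s5} --1--> {s0, s1, s2, s3, s4, s5}  [new]
{s1, s4} --0--> {s0, s3, s5}  [seen]
{s1, s4} --1--> {s0, s1, s2, s3, s5}  [new]
{s0, s3, s5} --0--> {s2, s3, s4, s5}  [seen]
{s0, s3, s5} --1--> {s0, s1, s3, s4, s5}  [new]
{s0, s1, s2, s3, s4, s5} --0--> {s0, s2, s3, s4, s5}  [new]
{s0, s1, s2, s3, s4, s5} --1--> {s0, s1, s2, s3, s4, s5}  [seen]
{s0, s1, s2, s3, s5} --0--> {s0, s2, s3, s4, s5}  [seen]
{s0, s1, s2, s3, s5} --1--> {s0, s1, s2, s3, s4, s5}  [seen]
{s0, s1, s3, s4, s5} --0--> {s0, s2, s3, s4, s5}  [seen]
{s0, s1, s3, s4, s5} --1--> {s0, s1, s2, s3, s4, s5}  [seen]
{s0, s2, s3, s4, s5} --0--> {s0, s2, s3, s4, s5}  [seen]
{s0, s2, s3, s4, s5} --1--> {s0, s1, s2, s3, s4, s5}  [seen]
Reachable DFA states: {s0}, {s2, s3, s4, s5}, {s1, s4}, {s0, s3, s5}, {s0, s1, s2, s3, s4, s5}, {s0, s1, s2, s3, s5}, {s0, s1, s3, s4, s5}, {s0, s2, s3, s4, s5}.
Accepting DFA states (contain an NFA accepting state): {s0}, {s2, s3, s4, s5}, {s1, s4}, {s0, s3, s5}, {s0, s1, s2, s3, s4, s5}, {s0, s1, s2, s3, s5}, {s0, s1, s3, s4, s5}, {s0, s2, s3, s4, s5}.

8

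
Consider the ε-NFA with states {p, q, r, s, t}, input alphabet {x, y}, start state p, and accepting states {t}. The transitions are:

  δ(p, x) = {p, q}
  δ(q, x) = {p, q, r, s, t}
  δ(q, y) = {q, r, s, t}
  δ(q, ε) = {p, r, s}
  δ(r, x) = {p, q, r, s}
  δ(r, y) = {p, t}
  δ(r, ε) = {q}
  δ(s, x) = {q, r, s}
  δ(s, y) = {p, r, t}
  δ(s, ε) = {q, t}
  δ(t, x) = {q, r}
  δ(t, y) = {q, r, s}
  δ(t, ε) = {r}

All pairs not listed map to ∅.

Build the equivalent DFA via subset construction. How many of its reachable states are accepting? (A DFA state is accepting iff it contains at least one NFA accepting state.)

Start state of the DFA: {p} (ε-closure of the NFA start).
{p} --x--> {p, q, r, s, t}  [new]
{p} --y--> ∅  [new]
{p, q, r, s, t} --x--> {p, q, r, s, t}  [seen]
{p, q, r, s, t} --y--> {p, q, r, s, t}  [seen]
∅ --x--> ∅  [seen]
∅ --y--> ∅  [seen]
Reachable DFA states: {p}, {p, q, r, s, t}, ∅.
Accepting DFA states (contain an NFA accepting state): {p, q, r, s, t}.

1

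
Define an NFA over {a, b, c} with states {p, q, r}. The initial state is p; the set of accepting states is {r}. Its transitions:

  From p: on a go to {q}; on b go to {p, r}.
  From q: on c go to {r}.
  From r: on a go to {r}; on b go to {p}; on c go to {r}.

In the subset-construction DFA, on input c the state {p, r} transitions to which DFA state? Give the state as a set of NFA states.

{r}

δ(p,c) = ∅; δ(r,c) = {r}.
Union: {r}.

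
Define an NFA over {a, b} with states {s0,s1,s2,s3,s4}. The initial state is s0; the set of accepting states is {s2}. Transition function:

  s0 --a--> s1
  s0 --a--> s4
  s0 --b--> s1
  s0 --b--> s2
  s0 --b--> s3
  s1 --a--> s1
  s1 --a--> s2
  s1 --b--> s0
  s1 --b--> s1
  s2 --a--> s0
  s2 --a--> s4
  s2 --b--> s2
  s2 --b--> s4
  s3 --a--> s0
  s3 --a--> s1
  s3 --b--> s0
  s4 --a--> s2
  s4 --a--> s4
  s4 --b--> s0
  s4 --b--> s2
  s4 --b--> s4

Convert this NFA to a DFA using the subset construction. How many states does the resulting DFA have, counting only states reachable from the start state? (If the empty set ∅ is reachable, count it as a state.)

6

Start state of the DFA: {s0}.
{s0} --a--> {s1,s4}  [new]
{s0} --b--> {s1,s2,s3}  [new]
{s1,s4} --a--> {s1,s2,s4}  [new]
{s1,s4} --b--> {s0,s1,s2,s4}  [new]
{s1,s2,s3} --a--> {s0,s1,s2,s4}  [seen]
{s1,s2,s3} --b--> {s0,s1,s2,s4}  [seen]
{s1,s2,s4} --a--> {s0,s1,s2,s4}  [seen]
{s1,s2,s4} --b--> {s0,s1,s2,s4}  [seen]
{s0,s1,s2,s4} --a--> {s0,s1,s2,s4}  [seen]
{s0,s1,s2,s4} --b--> {s0,s1,s2,s3,s4}  [new]
{s0,s1,s2,s3,s4} --a--> {s0,s1,s2,s4}  [seen]
{s0,s1,s2,s3,s4} --b--> {s0,s1,s2,s3,s4}  [seen]
Reachable DFA states: {s0}, {s1,s4}, {s1,s2,s3}, {s1,s2,s4}, {s0,s1,s2,s4}, {s0,s1,s2,s3,s4}.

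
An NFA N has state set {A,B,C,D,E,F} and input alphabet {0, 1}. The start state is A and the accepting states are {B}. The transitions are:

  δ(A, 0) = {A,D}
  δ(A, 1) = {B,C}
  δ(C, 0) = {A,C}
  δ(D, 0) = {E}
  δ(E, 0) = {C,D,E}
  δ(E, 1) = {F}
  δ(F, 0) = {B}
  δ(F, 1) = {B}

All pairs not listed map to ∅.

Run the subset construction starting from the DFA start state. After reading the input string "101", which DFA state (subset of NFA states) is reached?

Start: {A}.
δ(A,1) = {B,C}.
Union: {B,C}.
After 1: {B,C}.
δ(B,0) = ∅; δ(C,0) = {A,C}.
Union: {A,C}.
After 0: {A,C}.
δ(A,1) = {B,C}; δ(C,1) = ∅.
Union: {B,C}.
After 1: {B,C}.

{B,C}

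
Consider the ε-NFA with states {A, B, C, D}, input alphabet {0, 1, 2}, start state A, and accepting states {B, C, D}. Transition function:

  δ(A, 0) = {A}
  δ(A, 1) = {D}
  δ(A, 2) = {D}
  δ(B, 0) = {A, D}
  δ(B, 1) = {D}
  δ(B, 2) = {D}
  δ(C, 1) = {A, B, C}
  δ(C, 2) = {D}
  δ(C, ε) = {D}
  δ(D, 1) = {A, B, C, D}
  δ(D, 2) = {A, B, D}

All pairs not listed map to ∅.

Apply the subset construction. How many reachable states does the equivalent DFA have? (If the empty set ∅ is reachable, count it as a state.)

6

Start state of the DFA: {A} (ε-closure of the NFA start).
{A} --0--> {A}  [seen]
{A} --1--> {D}  [new]
{A} --2--> {D}  [seen]
{D} --0--> ∅  [new]
{D} --1--> {A, B, C, D}  [new]
{D} --2--> {A, B, D}  [new]
∅ --0--> ∅  [seen]
∅ --1--> ∅  [seen]
∅ --2--> ∅  [seen]
{A, B, C, D} --0--> {A, D}  [new]
{A, B, C, D} --1--> {A, B, C, D}  [seen]
{A, B, C, D} --2--> {A, B, D}  [seen]
{A, B, D} --0--> {A, D}  [seen]
{A, B, D} --1--> {A, B, C, D}  [seen]
{A, B, D} --2--> {A, B, D}  [seen]
{A, D} --0--> {A}  [seen]
{A, D} --1--> {A, B, C, D}  [seen]
{A, D} --2--> {A, B, D}  [seen]
Reachable DFA states: {A}, {D}, ∅, {A, B, C, D}, {A, B, D}, {A, D}.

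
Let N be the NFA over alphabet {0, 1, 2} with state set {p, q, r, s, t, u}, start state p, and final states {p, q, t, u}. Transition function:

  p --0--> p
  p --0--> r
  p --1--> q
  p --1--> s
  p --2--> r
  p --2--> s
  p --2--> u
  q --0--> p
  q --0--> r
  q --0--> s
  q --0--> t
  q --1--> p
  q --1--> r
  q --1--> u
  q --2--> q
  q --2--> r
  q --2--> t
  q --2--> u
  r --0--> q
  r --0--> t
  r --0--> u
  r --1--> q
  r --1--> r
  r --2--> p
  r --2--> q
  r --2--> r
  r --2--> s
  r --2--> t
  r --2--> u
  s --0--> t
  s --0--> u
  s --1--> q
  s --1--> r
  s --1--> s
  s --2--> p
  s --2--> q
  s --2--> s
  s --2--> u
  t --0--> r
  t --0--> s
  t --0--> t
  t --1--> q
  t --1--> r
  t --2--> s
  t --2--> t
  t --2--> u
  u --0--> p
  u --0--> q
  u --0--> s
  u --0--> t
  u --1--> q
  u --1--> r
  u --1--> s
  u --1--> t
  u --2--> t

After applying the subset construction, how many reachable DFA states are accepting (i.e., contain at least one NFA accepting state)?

11

Start state of the DFA: {p}.
{p} --0--> {p, r}  [new]
{p} --1--> {q, s}  [new]
{p} --2--> {r, s, u}  [new]
{p, r} --0--> {p, q, r, t, u}  [new]
{p, r} --1--> {q, r, s}  [new]
{p, r} --2--> {p, q, r, s, t, u}  [new]
{q, s} --0--> {p, r, s, t, u}  [new]
{q, s} --1--> {p, q, r, s, u}  [new]
{q, s} --2--> {p, q, r, s, t, u}  [seen]
{r, s, u} --0--> {p, q, s, t, u}  [new]
{r, s, u} --1--> {q, r, s, t}  [new]
{r, s, u} --2--> {p, q, r, s, t, u}  [seen]
{p, q, r, t, u} --0--> {p, q, r, s, t, u}  [seen]
{p, q, r, t, u} --1--> {p, q, r, s, t, u}  [seen]
{p, q, r, t, u} --2--> {p, q, r, s, t, u}  [seen]
{q, r, s} --0--> {p, q, r, s, t, u}  [seen]
{q, r, s} --1--> {p, q, r, s, u}  [seen]
{q, r, s} --2--> {p, q, r, s, t, u}  [seen]
{p, q, r, s, t, u} --0--> {p, q, r, s, t, u}  [seen]
{p, q, r, s, t, u} --1--> {p, q, r, s, t, u}  [seen]
{p, q, r, s, t, u} --2--> {p, q, r, s, t, u}  [seen]
{p, r, s, t, u} --0--> {p, q, r, s, t, u}  [seen]
{p, r, s, t, u} --1--> {q, r, s, t}  [seen]
{p, r, s, t, u} --2--> {p, q, r, s, t, u}  [seen]
{p, q, r, s, u} --0--> {p, q, r, s, t, u}  [seen]
{p, q, r, s, u} --1--> {p, q, r, s, t, u}  [seen]
{p, q, r, s, u} --2--> {p, q, r, s, t, u}  [seen]
{p, q, s, t, u} --0--> {p, q, r, s, t, u}  [seen]
{p, q, s, t, u} --1--> {p, q, r, s, t, u}  [seen]
{p, q, s, t, u} --2--> {p, q, r, s, t, u}  [seen]
{q, r, s, t} --0--> {p, q, r, s, t, u}  [seen]
{q, r, s, t} --1--> {p, q, r, s, u}  [seen]
{q, r, s, t} --2--> {p, q, r, s, t, u}  [seen]
Reachable DFA states: {p}, {p, r}, {q, s}, {r, s, u}, {p, q, r, t, u}, {q, r, s}, {p, q, r, s, t, u}, {p, r, s, t, u}, {p, q, r, s, u}, {p, q, s, t, u}, {q, r, s, t}.
Accepting DFA states (contain an NFA accepting state): {p}, {p, r}, {q, s}, {r, s, u}, {p, q, r, t, u}, {q, r, s}, {p, q, r, s, t, u}, {p, r, s, t, u}, {p, q, r, s, u}, {p, q, s, t, u}, {q, r, s, t}.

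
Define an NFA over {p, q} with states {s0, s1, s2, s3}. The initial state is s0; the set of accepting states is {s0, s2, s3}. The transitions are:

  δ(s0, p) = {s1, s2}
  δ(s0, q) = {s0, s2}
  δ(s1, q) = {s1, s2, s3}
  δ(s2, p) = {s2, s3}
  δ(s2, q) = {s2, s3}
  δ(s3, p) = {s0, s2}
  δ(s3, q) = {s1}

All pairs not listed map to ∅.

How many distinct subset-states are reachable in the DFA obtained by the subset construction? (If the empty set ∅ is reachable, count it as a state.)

7

Start state of the DFA: {s0}.
{s0} --p--> {s1, s2}  [new]
{s0} --q--> {s0, s2}  [new]
{s1, s2} --p--> {s2, s3}  [new]
{s1, s2} --q--> {s1, s2, s3}  [new]
{s0, s2} --p--> {s1, s2, s3}  [seen]
{s0, s2} --q--> {s0, s2, s3}  [new]
{s2, s3} --p--> {s0, s2, s3}  [seen]
{s2, s3} --q--> {s1, s2, s3}  [seen]
{s1, s2, s3} --p--> {s0, s2, s3}  [seen]
{s1, s2, s3} --q--> {s1, s2, s3}  [seen]
{s0, s2, s3} --p--> {s0, s1, s2, s3}  [new]
{s0, s2, s3} --q--> {s0, s1, s2, s3}  [seen]
{s0, s1, s2, s3} --p--> {s0, s1, s2, s3}  [seen]
{s0, s1, s2, s3} --q--> {s0, s1, s2, s3}  [seen]
Reachable DFA states: {s0}, {s1, s2}, {s0, s2}, {s2, s3}, {s1, s2, s3}, {s0, s2, s3}, {s0, s1, s2, s3}.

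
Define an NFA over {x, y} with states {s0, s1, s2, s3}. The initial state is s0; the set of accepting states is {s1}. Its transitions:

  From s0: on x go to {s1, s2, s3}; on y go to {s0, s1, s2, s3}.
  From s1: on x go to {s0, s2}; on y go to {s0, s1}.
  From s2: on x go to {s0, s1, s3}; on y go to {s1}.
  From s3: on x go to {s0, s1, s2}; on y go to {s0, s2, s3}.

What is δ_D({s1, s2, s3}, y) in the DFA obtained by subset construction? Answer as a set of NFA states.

{s0, s1, s2, s3}

δ(s1,y) = {s0, s1}; δ(s2,y) = {s1}; δ(s3,y) = {s0, s2, s3}.
Union: {s0, s1, s2, s3}.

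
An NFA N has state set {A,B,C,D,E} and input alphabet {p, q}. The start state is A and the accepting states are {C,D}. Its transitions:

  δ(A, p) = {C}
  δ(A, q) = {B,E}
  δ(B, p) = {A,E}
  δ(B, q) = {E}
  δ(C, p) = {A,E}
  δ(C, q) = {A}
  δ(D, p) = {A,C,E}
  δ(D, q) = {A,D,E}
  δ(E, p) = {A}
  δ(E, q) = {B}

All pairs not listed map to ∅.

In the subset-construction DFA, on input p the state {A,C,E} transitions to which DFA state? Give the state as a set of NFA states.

δ(A,p) = {C}; δ(C,p) = {A,E}; δ(E,p) = {A}.
Union: {A,C,E}.

{A,C,E}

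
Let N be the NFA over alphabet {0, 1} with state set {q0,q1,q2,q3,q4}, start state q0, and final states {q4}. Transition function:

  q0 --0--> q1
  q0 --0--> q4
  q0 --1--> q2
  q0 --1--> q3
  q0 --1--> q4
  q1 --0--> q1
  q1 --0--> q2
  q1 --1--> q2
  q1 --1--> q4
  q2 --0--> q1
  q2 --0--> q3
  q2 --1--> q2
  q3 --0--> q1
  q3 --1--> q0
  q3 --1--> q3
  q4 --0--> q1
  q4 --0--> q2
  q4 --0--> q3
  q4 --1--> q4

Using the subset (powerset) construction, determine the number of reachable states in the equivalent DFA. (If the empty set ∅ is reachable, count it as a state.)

7

Start state of the DFA: {q0}.
{q0} --0--> {q1,q4}  [new]
{q0} --1--> {q2,q3,q4}  [new]
{q1,q4} --0--> {q1,q2,q3}  [new]
{q1,q4} --1--> {q2,q4}  [new]
{q2,q3,q4} --0--> {q1,q2,q3}  [seen]
{q2,q3,q4} --1--> {q0,q2,q3,q4}  [new]
{q1,q2,q3} --0--> {q1,q2,q3}  [seen]
{q1,q2,q3} --1--> {q0,q2,q3,q4}  [seen]
{q2,q4} --0--> {q1,q2,q3}  [seen]
{q2,q4} --1--> {q2,q4}  [seen]
{q0,q2,q3,q4} --0--> {q1,q2,q3,q4}  [new]
{q0,q2,q3,q4} --1--> {q0,q2,q3,q4}  [seen]
{q1,q2,q3,q4} --0--> {q1,q2,q3}  [seen]
{q1,q2,q3,q4} --1--> {q0,q2,q3,q4}  [seen]
Reachable DFA states: {q0}, {q1,q4}, {q2,q3,q4}, {q1,q2,q3}, {q2,q4}, {q0,q2,q3,q4}, {q1,q2,q3,q4}.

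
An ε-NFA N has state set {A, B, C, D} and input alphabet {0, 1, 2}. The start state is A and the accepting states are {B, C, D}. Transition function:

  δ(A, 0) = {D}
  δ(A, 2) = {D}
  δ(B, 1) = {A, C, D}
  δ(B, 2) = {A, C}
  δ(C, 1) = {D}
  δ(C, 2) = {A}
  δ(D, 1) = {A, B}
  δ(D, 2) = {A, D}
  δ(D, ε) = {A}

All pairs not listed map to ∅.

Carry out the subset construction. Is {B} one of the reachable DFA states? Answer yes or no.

Start state of the DFA: {A} (ε-closure of the NFA start).
{A} --0--> {A, D}  [new]
{A} --1--> ∅  [new]
{A} --2--> {A, D}  [seen]
{A, D} --0--> {A, D}  [seen]
{A, D} --1--> {A, B}  [new]
{A, D} --2--> {A, D}  [seen]
∅ --0--> ∅  [seen]
∅ --1--> ∅  [seen]
∅ --2--> ∅  [seen]
{A, B} --0--> {A, D}  [seen]
{A, B} --1--> {A, C, D}  [new]
{A, B} --2--> {A, C, D}  [seen]
{A, C, D} --0--> {A, D}  [seen]
{A, C, D} --1--> {A, B, D}  [new]
{A, C, D} --2--> {A, D}  [seen]
{A, B, D} --0--> {A, D}  [seen]
{A, B, D} --1--> {A, B, C, D}  [new]
{A, B, D} --2--> {A, C, D}  [seen]
{A, B, C, D} --0--> {A, D}  [seen]
{A, B, C, D} --1--> {A, B, C, D}  [seen]
{A, B, C, D} --2--> {A, C, D}  [seen]
Reachable DFA states: {A}, {A, D}, ∅, {A, B}, {A, C, D}, {A, B, D}, {A, B, C, D}.
{B} is not among them.

no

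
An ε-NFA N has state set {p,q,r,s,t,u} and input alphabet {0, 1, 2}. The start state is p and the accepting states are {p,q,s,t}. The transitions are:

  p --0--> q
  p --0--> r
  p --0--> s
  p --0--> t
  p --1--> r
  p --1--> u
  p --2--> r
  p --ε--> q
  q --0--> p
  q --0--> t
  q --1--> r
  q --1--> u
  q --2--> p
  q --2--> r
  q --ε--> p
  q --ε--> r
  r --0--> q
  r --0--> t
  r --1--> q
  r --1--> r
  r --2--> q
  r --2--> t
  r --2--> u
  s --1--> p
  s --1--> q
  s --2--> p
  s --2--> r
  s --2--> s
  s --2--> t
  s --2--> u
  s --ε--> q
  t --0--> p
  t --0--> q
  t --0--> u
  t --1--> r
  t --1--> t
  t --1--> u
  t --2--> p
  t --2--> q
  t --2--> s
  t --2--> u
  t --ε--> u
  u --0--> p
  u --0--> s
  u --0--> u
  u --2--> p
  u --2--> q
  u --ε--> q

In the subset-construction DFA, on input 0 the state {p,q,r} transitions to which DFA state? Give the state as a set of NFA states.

δ(p,0) = {q,r,s,t}; δ(q,0) = {p,t}; δ(r,0) = {q,t}.
Union: {p,q,r,s,t}.
ε-closure gives {p,q,r,s,t,u}.

{p,q,r,s,t,u}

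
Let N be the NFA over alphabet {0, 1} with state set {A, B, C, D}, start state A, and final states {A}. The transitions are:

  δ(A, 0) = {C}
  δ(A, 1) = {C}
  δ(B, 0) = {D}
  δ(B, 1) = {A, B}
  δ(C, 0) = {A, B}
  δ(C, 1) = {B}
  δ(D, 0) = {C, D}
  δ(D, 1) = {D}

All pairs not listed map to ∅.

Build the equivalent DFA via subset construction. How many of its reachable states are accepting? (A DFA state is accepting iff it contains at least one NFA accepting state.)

5

Start state of the DFA: {A}.
{A} --0--> {C}  [new]
{A} --1--> {C}  [seen]
{C} --0--> {A, B}  [new]
{C} --1--> {B}  [new]
{A, B} --0--> {C, D}  [new]
{A, B} --1--> {A, B, C}  [new]
{B} --0--> {D}  [new]
{B} --1--> {A, B}  [seen]
{C, D} --0--> {A, B, C, D}  [new]
{C, D} --1--> {B, D}  [new]
{A, B, C} --0--> {A, B, C, D}  [seen]
{A, B, C} --1--> {A, B, C}  [seen]
{D} --0--> {C, D}  [seen]
{D} --1--> {D}  [seen]
{A, B, C, D} --0--> {A, B, C, D}  [seen]
{A, B, C, D} --1--> {A, B, C, D}  [seen]
{B, D} --0--> {C, D}  [seen]
{B, D} --1--> {A, B, D}  [new]
{A, B, D} --0--> {C, D}  [seen]
{A, B, D} --1--> {A, B, C, D}  [seen]
Reachable DFA states: {A}, {C}, {A, B}, {B}, {C, D}, {A, B, C}, {D}, {A, B, C, D}, {B, D}, {A, B, D}.
Accepting DFA states (contain an NFA accepting state): {A}, {A, B}, {A, B, C}, {A, B, C, D}, {A, B, D}.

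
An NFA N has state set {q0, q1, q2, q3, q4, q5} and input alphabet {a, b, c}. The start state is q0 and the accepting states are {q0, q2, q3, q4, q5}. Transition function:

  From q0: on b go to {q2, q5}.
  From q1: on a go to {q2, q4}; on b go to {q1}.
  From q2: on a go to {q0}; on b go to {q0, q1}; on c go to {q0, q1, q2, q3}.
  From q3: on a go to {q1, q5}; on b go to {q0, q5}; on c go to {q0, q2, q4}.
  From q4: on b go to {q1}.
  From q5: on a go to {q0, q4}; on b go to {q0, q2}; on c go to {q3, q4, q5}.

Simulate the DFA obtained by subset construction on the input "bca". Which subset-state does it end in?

{q0, q1, q2, q4, q5}

Start: {q0}.
δ(q0,b) = {q2, q5}.
Union: {q2, q5}.
After b: {q2, q5}.
δ(q2,c) = {q0, q1, q2, q3}; δ(q5,c) = {q3, q4, q5}.
Union: {q0, q1, q2, q3, q4, q5}.
After c: {q0, q1, q2, q3, q4, q5}.
δ(q0,a) = ∅; δ(q1,a) = {q2, q4}; δ(q2,a) = {q0}; δ(q3,a) = {q1, q5}; δ(q4,a) = ∅; δ(q5,a) = {q0, q4}.
Union: {q0, q1, q2, q4, q5}.
After a: {q0, q1, q2, q4, q5}.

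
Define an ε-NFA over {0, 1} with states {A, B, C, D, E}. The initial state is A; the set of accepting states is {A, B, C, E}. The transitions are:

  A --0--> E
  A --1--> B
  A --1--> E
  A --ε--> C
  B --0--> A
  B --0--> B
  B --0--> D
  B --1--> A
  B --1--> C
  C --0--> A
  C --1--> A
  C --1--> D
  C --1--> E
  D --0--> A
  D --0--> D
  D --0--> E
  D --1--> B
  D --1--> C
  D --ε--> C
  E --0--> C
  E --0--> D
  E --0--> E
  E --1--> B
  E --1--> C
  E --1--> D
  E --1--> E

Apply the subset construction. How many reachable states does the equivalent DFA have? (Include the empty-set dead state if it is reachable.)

Start state of the DFA: {A, C} (ε-closure of the NFA start).
{A, C} --0--> {A, C, E}  [new]
{A, C} --1--> {A, B, C, D, E}  [new]
{A, C, E} --0--> {A, C, D, E}  [new]
{A, C, E} --1--> {A, B, C, D, E}  [seen]
{A, B, C, D, E} --0--> {A, B, C, D, E}  [seen]
{A, B, C, D, E} --1--> {A, B, C, D, E}  [seen]
{A, C, D, E} --0--> {A, C, D, E}  [seen]
{A, C, D, E} --1--> {A, B, C, D, E}  [seen]
Reachable DFA states: {A, C}, {A, C, E}, {A, B, C, D, E}, {A, C, D, E}.

4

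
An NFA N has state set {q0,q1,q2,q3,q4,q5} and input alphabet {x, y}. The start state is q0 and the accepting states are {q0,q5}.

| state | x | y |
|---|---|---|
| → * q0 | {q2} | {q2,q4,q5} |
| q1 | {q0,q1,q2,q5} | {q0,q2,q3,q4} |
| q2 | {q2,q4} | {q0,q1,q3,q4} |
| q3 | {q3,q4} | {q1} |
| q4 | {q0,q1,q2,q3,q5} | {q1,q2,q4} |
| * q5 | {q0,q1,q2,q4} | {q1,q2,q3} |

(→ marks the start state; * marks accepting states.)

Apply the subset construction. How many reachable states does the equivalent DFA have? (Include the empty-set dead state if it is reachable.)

7

Start state of the DFA: {q0}.
{q0} --x--> {q2}  [new]
{q0} --y--> {q2,q4,q5}  [new]
{q2} --x--> {q2,q4}  [new]
{q2} --y--> {q0,q1,q3,q4}  [new]
{q2,q4,q5} --x--> {q0,q1,q2,q3,q4,q5}  [new]
{q2,q4,q5} --y--> {q0,q1,q2,q3,q4}  [new]
{q2,q4} --x--> {q0,q1,q2,q3,q4,q5}  [seen]
{q2,q4} --y--> {q0,q1,q2,q3,q4}  [seen]
{q0,q1,q3,q4} --x--> {q0,q1,q2,q3,q4,q5}  [seen]
{q0,q1,q3,q4} --y--> {q0,q1,q2,q3,q4,q5}  [seen]
{q0,q1,q2,q3,q4,q5} --x--> {q0,q1,q2,q3,q4,q5}  [seen]
{q0,q1,q2,q3,q4,q5} --y--> {q0,q1,q2,q3,q4,q5}  [seen]
{q0,q1,q2,q3,q4} --x--> {q0,q1,q2,q3,q4,q5}  [seen]
{q0,q1,q2,q3,q4} --y--> {q0,q1,q2,q3,q4,q5}  [seen]
Reachable DFA states: {q0}, {q2}, {q2,q4,q5}, {q2,q4}, {q0,q1,q3,q4}, {q0,q1,q2,q3,q4,q5}, {q0,q1,q2,q3,q4}.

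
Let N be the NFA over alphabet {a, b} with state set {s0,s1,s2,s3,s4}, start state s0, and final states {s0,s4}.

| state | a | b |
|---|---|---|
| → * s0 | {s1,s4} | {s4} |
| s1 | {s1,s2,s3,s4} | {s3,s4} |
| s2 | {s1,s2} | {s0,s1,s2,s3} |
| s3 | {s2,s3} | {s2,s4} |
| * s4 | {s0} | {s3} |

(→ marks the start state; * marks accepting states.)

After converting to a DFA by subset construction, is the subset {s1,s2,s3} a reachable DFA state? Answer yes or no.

Start state of the DFA: {s0}.
{s0} --a--> {s1,s4}  [new]
{s0} --b--> {s4}  [new]
{s1,s4} --a--> {s0,s1,s2,s3,s4}  [new]
{s1,s4} --b--> {s3,s4}  [new]
{s4} --a--> {s0}  [seen]
{s4} --b--> {s3}  [new]
{s0,s1,s2,s3,s4} --a--> {s0,s1,s2,s3,s4}  [seen]
{s0,s1,s2,s3,s4} --b--> {s0,s1,s2,s3,s4}  [seen]
{s3,s4} --a--> {s0,s2,s3}  [new]
{s3,s4} --b--> {s2,s3,s4}  [new]
{s3} --a--> {s2,s3}  [new]
{s3} --b--> {s2,s4}  [new]
{s0,s2,s3} --a--> {s1,s2,s3,s4}  [new]
{s0,s2,s3} --b--> {s0,s1,s2,s3,s4}  [seen]
{s2,s3,s4} --a--> {s0,s1,s2,s3}  [new]
{s2,s3,s4} --b--> {s0,s1,s2,s3,s4}  [seen]
{s2,s3} --a--> {s1,s2,s3}  [new]
{s2,s3} --b--> {s0,s1,s2,s3,s4}  [seen]
{s2,s4} --a--> {s0,s1,s2}  [new]
{s2,s4} --b--> {s0,s1,s2,s3}  [seen]
{s1,s2,s3,s4} --a--> {s0,s1,s2,s3,s4}  [seen]
{s1,s2,s3,s4} --b--> {s0,s1,s2,s3,s4}  [seen]
{s0,s1,s2,s3} --a--> {s1,s2,s3,s4}  [seen]
{s0,s1,s2,s3} --b--> {s0,s1,s2,s3,s4}  [seen]
{s1,s2,s3} --a--> {s1,s2,s3,s4}  [seen]
{s1,s2,s3} --b--> {s0,s1,s2,s3,s4}  [seen]
{s0,s1,s2} --a--> {s1,s2,s3,s4}  [seen]
{s0,s1,s2} --b--> {s0,s1,s2,s3,s4}  [seen]
Reachable DFA states: {s0}, {s1,s4}, {s4}, {s0,s1,s2,s3,s4}, {s3,s4}, {s3}, {s0,s2,s3}, {s2,s3,s4}, {s2,s3}, {s2,s4}, {s1,s2,s3,s4}, {s0,s1,s2,s3}, {s1,s2,s3}, {s0,s1,s2}.
{s1,s2,s3} is among them.

yes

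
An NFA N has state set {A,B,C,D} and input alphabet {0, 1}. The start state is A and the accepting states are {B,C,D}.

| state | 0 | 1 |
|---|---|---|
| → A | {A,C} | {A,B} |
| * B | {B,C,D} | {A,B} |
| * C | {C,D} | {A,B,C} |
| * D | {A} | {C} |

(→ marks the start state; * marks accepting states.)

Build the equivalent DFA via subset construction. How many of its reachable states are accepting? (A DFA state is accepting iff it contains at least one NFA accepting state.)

5

Start state of the DFA: {A}.
{A} --0--> {A,C}  [new]
{A} --1--> {A,B}  [new]
{A,C} --0--> {A,C,D}  [new]
{A,C} --1--> {A,B,C}  [new]
{A,B} --0--> {A,B,C,D}  [new]
{A,B} --1--> {A,B}  [seen]
{A,C,D} --0--> {A,C,D}  [seen]
{A,C,D} --1--> {A,B,C}  [seen]
{A,B,C} --0--> {A,B,C,D}  [seen]
{A,B,C} --1--> {A,B,C}  [seen]
{A,B,C,D} --0--> {A,B,C,D}  [seen]
{A,B,C,D} --1--> {A,B,C}  [seen]
Reachable DFA states: {A}, {A,C}, {A,B}, {A,C,D}, {A,B,C}, {A,B,C,D}.
Accepting DFA states (contain an NFA accepting state): {A,C}, {A,B}, {A,C,D}, {A,B,C}, {A,B,C,D}.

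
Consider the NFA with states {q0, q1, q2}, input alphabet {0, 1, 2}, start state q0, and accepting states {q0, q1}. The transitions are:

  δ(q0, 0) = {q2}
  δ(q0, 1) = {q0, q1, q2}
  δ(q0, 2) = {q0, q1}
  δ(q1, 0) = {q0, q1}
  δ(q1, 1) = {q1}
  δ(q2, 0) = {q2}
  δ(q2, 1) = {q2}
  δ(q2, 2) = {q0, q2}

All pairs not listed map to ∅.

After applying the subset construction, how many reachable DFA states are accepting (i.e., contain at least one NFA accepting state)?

Start state of the DFA: {q0}.
{q0} --0--> {q2}  [new]
{q0} --1--> {q0, q1, q2}  [new]
{q0} --2--> {q0, q1}  [new]
{q2} --0--> {q2}  [seen]
{q2} --1--> {q2}  [seen]
{q2} --2--> {q0, q2}  [new]
{q0, q1, q2} --0--> {q0, q1, q2}  [seen]
{q0, q1, q2} --1--> {q0, q1, q2}  [seen]
{q0, q1, q2} --2--> {q0, q1, q2}  [seen]
{q0, q1} --0--> {q0, q1, q2}  [seen]
{q0, q1} --1--> {q0, q1, q2}  [seen]
{q0, q1} --2--> {q0, q1}  [seen]
{q0, q2} --0--> {q2}  [seen]
{q0, q2} --1--> {q0, q1, q2}  [seen]
{q0, q2} --2--> {q0, q1, q2}  [seen]
Reachable DFA states: {q0}, {q2}, {q0, q1, q2}, {q0, q1}, {q0, q2}.
Accepting DFA states (contain an NFA accepting state): {q0}, {q0, q1, q2}, {q0, q1}, {q0, q2}.

4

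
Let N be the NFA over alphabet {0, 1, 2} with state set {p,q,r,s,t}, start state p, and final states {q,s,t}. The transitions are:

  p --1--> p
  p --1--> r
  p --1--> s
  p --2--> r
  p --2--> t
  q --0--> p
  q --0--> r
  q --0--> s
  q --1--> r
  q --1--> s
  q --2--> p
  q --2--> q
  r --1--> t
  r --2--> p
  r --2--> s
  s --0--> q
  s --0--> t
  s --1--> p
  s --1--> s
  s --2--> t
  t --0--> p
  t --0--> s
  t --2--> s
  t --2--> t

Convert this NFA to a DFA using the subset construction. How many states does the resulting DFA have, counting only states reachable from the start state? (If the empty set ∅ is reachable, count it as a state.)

Start state of the DFA: {p}.
{p} --0--> ∅  [new]
{p} --1--> {p,r,s}  [new]
{p} --2--> {r,t}  [new]
∅ --0--> ∅  [seen]
∅ --1--> ∅  [seen]
∅ --2--> ∅  [seen]
{p,r,s} --0--> {q,t}  [new]
{p,r,s} --1--> {p,r,s,t}  [new]
{p,r,s} --2--> {p,r,s,t}  [seen]
{r,t} --0--> {p,s}  [new]
{r,t} --1--> {t}  [new]
{r,t} --2--> {p,s,t}  [new]
{q,t} --0--> {p,r,s}  [seen]
{q,t} --1--> {r,s}  [new]
{q,t} --2--> {p,q,s,t}  [new]
{p,r,s,t} --0--> {p,q,s,t}  [seen]
{p,r,s,t} --1--> {p,r,s,t}  [seen]
{p,r,s,t} --2--> {p,r,s,t}  [seen]
{p,s} --0--> {q,t}  [seen]
{p,s} --1--> {p,r,s}  [seen]
{p,s} --2--> {r,t}  [seen]
{t} --0--> {p,s}  [seen]
{t} --1--> ∅  [seen]
{t} --2--> {s,t}  [new]
{p,s,t} --0--> {p,q,s,t}  [seen]
{p,s,t} --1--> {p,r,s}  [seen]
{p,s,t} --2--> {r,s,t}  [new]
{r,s} --0--> {q,t}  [seen]
{r,s} --1--> {p,s,t}  [seen]
{r,s} --2--> {p,s,t}  [seen]
{p,q,s,t} --0--> {p,q,r,s,t}  [new]
{p,q,s,t} --1--> {p,r,s}  [seen]
{p,q,s,t} --2--> {p,q,r,s,t}  [seen]
{s,t} --0--> {p,q,s,t}  [seen]
{s,t} --1--> {p,s}  [seen]
{s,t} --2--> {s,t}  [seen]
{r,s,t} --0--> {p,q,s,t}  [seen]
{r,s,t} --1--> {p,s,t}  [seen]
{r,s,t} --2--> {p,s,t}  [seen]
{p,q,r,s,t} --0--> {p,q,r,s,t}  [seen]
{p,q,r,s,t} --1--> {p,r,s,t}  [seen]
{p,q,r,s,t} --2--> {p,q,r,s,t}  [seen]
Reachable DFA states: {p}, ∅, {p,r,s}, {r,t}, {q,t}, {p,r,s,t}, {p,s}, {t}, {p,s,t}, {r,s}, {p,q,s,t}, {s,t}, {r,s,t}, {p,q,r,s,t}.

14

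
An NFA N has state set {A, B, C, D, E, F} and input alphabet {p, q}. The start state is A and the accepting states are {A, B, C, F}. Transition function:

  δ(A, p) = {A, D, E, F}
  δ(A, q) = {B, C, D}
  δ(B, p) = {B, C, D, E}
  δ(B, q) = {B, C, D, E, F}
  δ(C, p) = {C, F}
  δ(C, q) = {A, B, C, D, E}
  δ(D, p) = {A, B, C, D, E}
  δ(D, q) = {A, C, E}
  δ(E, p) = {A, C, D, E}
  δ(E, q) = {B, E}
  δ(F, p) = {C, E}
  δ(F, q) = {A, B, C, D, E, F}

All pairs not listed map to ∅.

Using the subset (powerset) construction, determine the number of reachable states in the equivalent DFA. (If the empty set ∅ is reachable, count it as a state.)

Start state of the DFA: {A}.
{A} --p--> {A, D, E, F}  [new]
{A} --q--> {B, C, D}  [new]
{A, D, E, F} --p--> {A, B, C, D, E, F}  [new]
{A, D, E, F} --q--> {A, B, C, D, E, F}  [seen]
{B, C, D} --p--> {A, B, C, D, E, F}  [seen]
{B, C, D} --q--> {A, B, C, D, E, F}  [seen]
{A, B, C, D, E, F} --p--> {A, B, C, D, E, F}  [seen]
{A, B, C, D, E, F} --q--> {A, B, C, D, E, F}  [seen]
Reachable DFA states: {A}, {A, D, E, F}, {B, C, D}, {A, B, C, D, E, F}.

4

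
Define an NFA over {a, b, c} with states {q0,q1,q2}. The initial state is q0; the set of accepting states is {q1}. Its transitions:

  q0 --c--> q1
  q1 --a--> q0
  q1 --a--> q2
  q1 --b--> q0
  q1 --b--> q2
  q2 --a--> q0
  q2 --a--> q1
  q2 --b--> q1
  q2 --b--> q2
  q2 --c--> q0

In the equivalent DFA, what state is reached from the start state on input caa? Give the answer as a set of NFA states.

Start: {q0}.
δ(q0,c) = {q1}.
Union: {q1}.
After c: {q1}.
δ(q1,a) = {q0,q2}.
Union: {q0,q2}.
After a: {q0,q2}.
δ(q0,a) = ∅; δ(q2,a) = {q0,q1}.
Union: {q0,q1}.
After a: {q0,q1}.

{q0,q1}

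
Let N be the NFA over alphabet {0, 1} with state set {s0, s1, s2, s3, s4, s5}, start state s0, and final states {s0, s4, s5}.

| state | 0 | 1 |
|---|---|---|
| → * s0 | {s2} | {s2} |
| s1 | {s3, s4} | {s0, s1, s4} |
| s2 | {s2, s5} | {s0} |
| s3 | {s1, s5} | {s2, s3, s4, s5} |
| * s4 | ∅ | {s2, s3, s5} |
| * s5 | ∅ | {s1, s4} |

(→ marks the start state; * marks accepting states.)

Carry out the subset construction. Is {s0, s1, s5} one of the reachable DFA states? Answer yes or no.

no

Start state of the DFA: {s0}.
{s0} --0--> {s2}  [new]
{s0} --1--> {s2}  [seen]
{s2} --0--> {s2, s5}  [new]
{s2} --1--> {s0}  [seen]
{s2, s5} --0--> {s2, s5}  [seen]
{s2, s5} --1--> {s0, s1, s4}  [new]
{s0, s1, s4} --0--> {s2, s3, s4}  [new]
{s0, s1, s4} --1--> {s0, s1, s2, s3, s4, s5}  [new]
{s2, s3, s4} --0--> {s1, s2, s5}  [new]
{s2, s3, s4} --1--> {s0, s2, s3, s4, s5}  [new]
{s0, s1, s2, s3, s4, s5} --0--> {s1, s2, s3, s4, s5}  [new]
{s0, s1, s2, s3, s4, s5} --1--> {s0, s1, s2, s3, s4, s5}  [seen]
{s1, s2, s5} --0--> {s2, s3, s4, s5}  [new]
{s1, s2, s5} --1--> {s0, s1, s4}  [seen]
{s0, s2, s3, s4, s5} --0--> {s1, s2, s5}  [seen]
{s0, s2, s3, s4, s5} --1--> {s0, s1, s2, s3, s4, s5}  [seen]
{s1, s2, s3, s4, s5} --0--> {s1, s2, s3, s4, s5}  [seen]
{s1, s2, s3, s4, s5} --1--> {s0, s1, s2, s3, s4, s5}  [seen]
{s2, s3, s4, s5} --0--> {s1, s2, s5}  [seen]
{s2, s3, s4, s5} --1--> {s0, s1, s2, s3, s4, s5}  [seen]
Reachable DFA states: {s0}, {s2}, {s2, s5}, {s0, s1, s4}, {s2, s3, s4}, {s0, s1, s2, s3, s4, s5}, {s1, s2, s5}, {s0, s2, s3, s4, s5}, {s1, s2, s3, s4, s5}, {s2, s3, s4, s5}.
{s0, s1, s5} is not among them.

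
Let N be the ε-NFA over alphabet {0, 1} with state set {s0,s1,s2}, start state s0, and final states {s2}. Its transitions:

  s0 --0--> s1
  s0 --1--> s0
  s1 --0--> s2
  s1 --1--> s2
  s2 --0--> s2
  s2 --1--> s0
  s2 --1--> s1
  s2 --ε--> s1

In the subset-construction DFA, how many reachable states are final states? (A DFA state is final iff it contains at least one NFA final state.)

2

Start state of the DFA: {s0} (ε-closure of the NFA start).
{s0} --0--> {s1}  [new]
{s0} --1--> {s0}  [seen]
{s1} --0--> {s1,s2}  [new]
{s1} --1--> {s1,s2}  [seen]
{s1,s2} --0--> {s1,s2}  [seen]
{s1,s2} --1--> {s0,s1,s2}  [new]
{s0,s1,s2} --0--> {s1,s2}  [seen]
{s0,s1,s2} --1--> {s0,s1,s2}  [seen]
Reachable DFA states: {s0}, {s1}, {s1,s2}, {s0,s1,s2}.
Accepting DFA states (contain an NFA accepting state): {s1,s2}, {s0,s1,s2}.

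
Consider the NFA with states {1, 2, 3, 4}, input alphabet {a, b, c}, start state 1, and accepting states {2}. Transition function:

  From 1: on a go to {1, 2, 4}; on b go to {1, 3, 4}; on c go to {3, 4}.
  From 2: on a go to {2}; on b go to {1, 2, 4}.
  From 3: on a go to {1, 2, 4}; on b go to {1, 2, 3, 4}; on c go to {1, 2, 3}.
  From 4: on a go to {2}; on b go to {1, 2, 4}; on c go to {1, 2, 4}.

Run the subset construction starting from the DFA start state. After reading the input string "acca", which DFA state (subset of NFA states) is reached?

{1, 2, 4}

Start: {1}.
δ(1,a) = {1, 2, 4}.
Union: {1, 2, 4}.
After a: {1, 2, 4}.
δ(1,c) = {3, 4}; δ(2,c) = ∅; δ(4,c) = {1, 2, 4}.
Union: {1, 2, 3, 4}.
After c: {1, 2, 3, 4}.
δ(1,c) = {3, 4}; δ(2,c) = ∅; δ(3,c) = {1, 2, 3}; δ(4,c) = {1, 2, 4}.
Union: {1, 2, 3, 4}.
After c: {1, 2, 3, 4}.
δ(1,a) = {1, 2, 4}; δ(2,a) = {2}; δ(3,a) = {1, 2, 4}; δ(4,a) = {2}.
Union: {1, 2, 4}.
After a: {1, 2, 4}.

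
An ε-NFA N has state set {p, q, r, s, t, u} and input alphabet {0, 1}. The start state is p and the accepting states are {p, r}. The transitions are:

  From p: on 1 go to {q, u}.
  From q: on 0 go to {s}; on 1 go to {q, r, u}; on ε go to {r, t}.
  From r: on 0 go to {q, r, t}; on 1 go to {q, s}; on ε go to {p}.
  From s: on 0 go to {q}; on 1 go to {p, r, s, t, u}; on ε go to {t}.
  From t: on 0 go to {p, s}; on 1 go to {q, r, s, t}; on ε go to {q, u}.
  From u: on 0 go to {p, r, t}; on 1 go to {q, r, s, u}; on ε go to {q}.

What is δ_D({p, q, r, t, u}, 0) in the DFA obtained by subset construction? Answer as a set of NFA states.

δ(p,0) = ∅; δ(q,0) = {s}; δ(r,0) = {q, r, t}; δ(t,0) = {p, s}; δ(u,0) = {p, r, t}.
Union: {p, q, r, s, t}.
ε-closure gives {p, q, r, s, t, u}.

{p, q, r, s, t, u}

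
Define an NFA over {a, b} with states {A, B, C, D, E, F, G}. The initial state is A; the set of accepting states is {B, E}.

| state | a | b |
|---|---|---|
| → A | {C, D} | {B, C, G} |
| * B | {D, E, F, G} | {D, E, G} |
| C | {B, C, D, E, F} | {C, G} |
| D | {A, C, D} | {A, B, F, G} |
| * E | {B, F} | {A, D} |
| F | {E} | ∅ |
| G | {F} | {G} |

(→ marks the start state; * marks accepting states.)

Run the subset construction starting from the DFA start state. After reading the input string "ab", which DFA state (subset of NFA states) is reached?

{A, B, C, F, G}

Start: {A}.
δ(A,a) = {C, D}.
Union: {C, D}.
After a: {C, D}.
δ(C,b) = {C, G}; δ(D,b) = {A, B, F, G}.
Union: {A, B, C, F, G}.
After b: {A, B, C, F, G}.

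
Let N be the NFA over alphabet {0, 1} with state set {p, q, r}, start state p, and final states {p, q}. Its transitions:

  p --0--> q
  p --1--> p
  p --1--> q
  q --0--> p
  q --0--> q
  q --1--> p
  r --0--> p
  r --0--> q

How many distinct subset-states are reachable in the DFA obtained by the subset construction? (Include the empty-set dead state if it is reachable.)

Start state of the DFA: {p}.
{p} --0--> {q}  [new]
{p} --1--> {p, q}  [new]
{q} --0--> {p, q}  [seen]
{q} --1--> {p}  [seen]
{p, q} --0--> {p, q}  [seen]
{p, q} --1--> {p, q}  [seen]
Reachable DFA states: {p}, {q}, {p, q}.

3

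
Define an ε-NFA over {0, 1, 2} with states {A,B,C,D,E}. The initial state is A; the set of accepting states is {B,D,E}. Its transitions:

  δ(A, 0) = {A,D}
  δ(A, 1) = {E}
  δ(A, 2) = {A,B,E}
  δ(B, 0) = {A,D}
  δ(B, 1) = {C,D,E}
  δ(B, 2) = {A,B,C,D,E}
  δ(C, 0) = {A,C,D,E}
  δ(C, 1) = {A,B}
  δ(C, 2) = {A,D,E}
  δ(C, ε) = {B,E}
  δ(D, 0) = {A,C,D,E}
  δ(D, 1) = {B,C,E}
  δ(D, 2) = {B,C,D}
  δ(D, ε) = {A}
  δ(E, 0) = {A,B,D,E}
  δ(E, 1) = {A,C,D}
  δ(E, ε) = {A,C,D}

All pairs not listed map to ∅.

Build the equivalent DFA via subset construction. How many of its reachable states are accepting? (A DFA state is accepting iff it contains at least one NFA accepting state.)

2

Start state of the DFA: {A} (ε-closure of the NFA start).
{A} --0--> {A,D}  [new]
{A} --1--> {A,B,C,D,E}  [new]
{A} --2--> {A,B,C,D,E}  [seen]
{A,D} --0--> {A,B,C,D,E}  [seen]
{A,D} --1--> {A,B,C,D,E}  [seen]
{A,D} --2--> {A,B,C,D,E}  [seen]
{A,B,C,D,E} --0--> {A,B,C,D,E}  [seen]
{A,B,C,D,E} --1--> {A,B,C,D,E}  [seen]
{A,B,C,D,E} --2--> {A,B,C,D,E}  [seen]
Reachable DFA states: {A}, {A,D}, {A,B,C,D,E}.
Accepting DFA states (contain an NFA accepting state): {A,D}, {A,B,C,D,E}.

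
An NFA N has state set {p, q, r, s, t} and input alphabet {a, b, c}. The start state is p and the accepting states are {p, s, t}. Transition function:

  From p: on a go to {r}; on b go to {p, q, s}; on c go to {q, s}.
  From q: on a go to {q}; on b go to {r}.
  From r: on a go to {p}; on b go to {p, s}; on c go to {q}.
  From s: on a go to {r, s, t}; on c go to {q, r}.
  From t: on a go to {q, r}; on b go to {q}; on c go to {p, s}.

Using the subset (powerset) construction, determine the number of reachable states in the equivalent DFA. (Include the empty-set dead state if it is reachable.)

Start state of the DFA: {p}.
{p} --a--> {r}  [new]
{p} --b--> {p, q, s}  [new]
{p} --c--> {q, s}  [new]
{r} --a--> {p}  [seen]
{r} --b--> {p, s}  [new]
{r} --c--> {q}  [new]
{p, q, s} --a--> {q, r, s, t}  [new]
{p, q, s} --b--> {p, q, r, s}  [new]
{p, q, s} --c--> {q, r, s}  [new]
{q, s} --a--> {q, r, s, t}  [seen]
{q, s} --b--> {r}  [seen]
{q, s} --c--> {q, r}  [new]
{p, s} --a--> {r, s, t}  [new]
{p, s} --b--> {p, q, s}  [seen]
{p, s} --c--> {q, r, s}  [seen]
{q} --a--> {q}  [seen]
{q} --b--> {r}  [seen]
{q} --c--> ∅  [new]
{q, r, s, t} --a--> {p, q, r, s, t}  [new]
{q, r, s, t} --b--> {p, q, r, s}  [seen]
{q, r, s, t} --c--> {p, q, r, s}  [seen]
{p, q, r, s} --a--> {p, q, r, s, t}  [seen]
{p, q, r, s} --b--> {p, q, r, s}  [seen]
{p, q, r, s} --c--> {q, r, s}  [seen]
{q, r, s} --a--> {p, q, r, s, t}  [seen]
{q, r, s} --b--> {p, r, s}  [new]
{q, r, s} --c--> {q, r}  [seen]
{q, r} --a--> {p, q}  [new]
{q, r} --b--> {p, r, s}  [seen]
{q, r} --c--> {q}  [seen]
{r, s, t} --a--> {p, q, r, s, t}  [seen]
{r, s, t} --b--> {p, q, s}  [seen]
{r, s, t} --c--> {p, q, r, s}  [seen]
∅ --a--> ∅  [seen]
∅ --b--> ∅  [seen]
∅ --c--> ∅  [seen]
{p, q, r, s, t} --a--> {p, q, r, s, t}  [seen]
{p, q, r, s, t} --b--> {p, q, r, s}  [seen]
{p, q, r, s, t} --c--> {p, q, r, s}  [seen]
{p, r, s} --a--> {p, r, s, t}  [new]
{p, r, s} --b--> {p, q, s}  [seen]
{p, r, s} --c--> {q, r, s}  [seen]
{p, q} --a--> {q, r}  [seen]
{p, q} --b--> {p, q, r, s}  [seen]
{p, q} --c--> {q, s}  [seen]
{p, r, s, t} --a--> {p, q, r, s, t}  [seen]
{p, r, s, t} --b--> {p, q, s}  [seen]
{p, r, s, t} --c--> {p, q, r, s}  [seen]
Reachable DFA states: {p}, {r}, {p, q, s}, {q, s}, {p, s}, {q}, {q, r, s, t}, {p, q, r, s}, {q, r, s}, {q, r}, {r, s, t}, ∅, {p, q, r, s, t}, {p, r, s}, {p, q}, {p, r, s, t}.

16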